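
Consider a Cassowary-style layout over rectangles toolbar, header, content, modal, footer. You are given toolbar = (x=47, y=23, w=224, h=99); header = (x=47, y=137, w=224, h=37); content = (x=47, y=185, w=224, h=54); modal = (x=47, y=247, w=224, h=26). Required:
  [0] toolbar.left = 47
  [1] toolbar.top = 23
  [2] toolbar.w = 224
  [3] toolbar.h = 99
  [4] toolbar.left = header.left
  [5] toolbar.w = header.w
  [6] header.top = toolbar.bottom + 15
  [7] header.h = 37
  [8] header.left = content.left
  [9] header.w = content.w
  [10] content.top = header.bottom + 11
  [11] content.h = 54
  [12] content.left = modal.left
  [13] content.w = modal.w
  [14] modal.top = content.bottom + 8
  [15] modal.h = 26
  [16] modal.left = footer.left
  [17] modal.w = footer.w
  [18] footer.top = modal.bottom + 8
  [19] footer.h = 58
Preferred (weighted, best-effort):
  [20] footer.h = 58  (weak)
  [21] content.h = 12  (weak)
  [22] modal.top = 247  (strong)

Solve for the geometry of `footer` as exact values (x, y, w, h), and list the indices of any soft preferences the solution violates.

1. footer.x = 47  [modal.left = footer.left]
2. footer.w = 224  [modal.w = footer.w]
3. footer.y = 281  [footer.top = modal.bottom + 8]
4. footer.h = 58  [footer.h = 58]

footer = (x=47, y=281, w=224, h=58)
violated soft preferences: 21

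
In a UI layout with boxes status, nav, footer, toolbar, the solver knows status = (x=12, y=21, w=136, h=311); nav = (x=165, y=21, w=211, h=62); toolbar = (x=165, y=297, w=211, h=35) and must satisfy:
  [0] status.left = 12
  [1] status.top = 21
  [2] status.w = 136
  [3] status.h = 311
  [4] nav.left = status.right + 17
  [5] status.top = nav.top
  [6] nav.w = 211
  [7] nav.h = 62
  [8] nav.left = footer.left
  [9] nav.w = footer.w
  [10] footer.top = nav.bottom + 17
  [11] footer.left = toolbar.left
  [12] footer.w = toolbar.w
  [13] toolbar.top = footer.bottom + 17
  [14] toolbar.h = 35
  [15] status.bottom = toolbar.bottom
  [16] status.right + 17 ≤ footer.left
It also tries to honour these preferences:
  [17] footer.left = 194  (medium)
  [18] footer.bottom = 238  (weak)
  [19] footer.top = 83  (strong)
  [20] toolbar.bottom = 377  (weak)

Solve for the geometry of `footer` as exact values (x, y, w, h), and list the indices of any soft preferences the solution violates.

1. footer.x = 165  [nav.left = footer.left]
2. footer.w = 211  [nav.w = footer.w]
3. footer.y = 100  [footer.top = nav.bottom + 17]
4. footer.h = 180  [toolbar.top = footer.bottom + 17]

footer = (x=165, y=100, w=211, h=180)
violated soft preferences: 17, 18, 19, 20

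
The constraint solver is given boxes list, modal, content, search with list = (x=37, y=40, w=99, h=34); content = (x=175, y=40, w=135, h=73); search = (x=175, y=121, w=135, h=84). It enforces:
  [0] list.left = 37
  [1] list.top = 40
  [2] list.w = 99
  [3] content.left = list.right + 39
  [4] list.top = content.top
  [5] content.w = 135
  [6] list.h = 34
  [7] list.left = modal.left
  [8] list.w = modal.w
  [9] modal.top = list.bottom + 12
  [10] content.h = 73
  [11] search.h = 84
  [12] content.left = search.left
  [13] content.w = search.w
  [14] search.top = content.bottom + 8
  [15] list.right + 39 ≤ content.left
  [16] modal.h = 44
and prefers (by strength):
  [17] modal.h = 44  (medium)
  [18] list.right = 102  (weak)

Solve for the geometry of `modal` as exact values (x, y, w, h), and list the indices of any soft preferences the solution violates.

1. modal.x = 37  [list.left = modal.left]
2. modal.w = 99  [list.w = modal.w]
3. modal.y = 86  [modal.top = list.bottom + 12]
4. modal.h = 44  [modal.h = 44]

modal = (x=37, y=86, w=99, h=44)
violated soft preferences: 18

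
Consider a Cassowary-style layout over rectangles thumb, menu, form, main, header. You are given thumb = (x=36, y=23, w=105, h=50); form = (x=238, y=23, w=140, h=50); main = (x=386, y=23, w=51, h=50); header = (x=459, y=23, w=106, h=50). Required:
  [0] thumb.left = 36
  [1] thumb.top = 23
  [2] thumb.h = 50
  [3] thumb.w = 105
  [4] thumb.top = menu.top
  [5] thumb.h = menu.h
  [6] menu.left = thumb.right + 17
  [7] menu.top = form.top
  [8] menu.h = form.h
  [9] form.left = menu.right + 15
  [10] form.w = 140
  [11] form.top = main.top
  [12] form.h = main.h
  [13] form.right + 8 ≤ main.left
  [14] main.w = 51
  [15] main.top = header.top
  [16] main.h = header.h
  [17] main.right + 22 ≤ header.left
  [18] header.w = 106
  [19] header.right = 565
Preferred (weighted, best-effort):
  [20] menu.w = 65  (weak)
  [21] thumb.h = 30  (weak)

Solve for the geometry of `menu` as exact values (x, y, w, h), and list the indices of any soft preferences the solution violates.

1. menu.y = 23  [thumb.top = menu.top]
2. menu.h = 50  [thumb.h = menu.h]
3. menu.x = 158  [menu.left = thumb.right + 17]
4. menu.w = 65  [form.left = menu.right + 15]

menu = (x=158, y=23, w=65, h=50)
violated soft preferences: 21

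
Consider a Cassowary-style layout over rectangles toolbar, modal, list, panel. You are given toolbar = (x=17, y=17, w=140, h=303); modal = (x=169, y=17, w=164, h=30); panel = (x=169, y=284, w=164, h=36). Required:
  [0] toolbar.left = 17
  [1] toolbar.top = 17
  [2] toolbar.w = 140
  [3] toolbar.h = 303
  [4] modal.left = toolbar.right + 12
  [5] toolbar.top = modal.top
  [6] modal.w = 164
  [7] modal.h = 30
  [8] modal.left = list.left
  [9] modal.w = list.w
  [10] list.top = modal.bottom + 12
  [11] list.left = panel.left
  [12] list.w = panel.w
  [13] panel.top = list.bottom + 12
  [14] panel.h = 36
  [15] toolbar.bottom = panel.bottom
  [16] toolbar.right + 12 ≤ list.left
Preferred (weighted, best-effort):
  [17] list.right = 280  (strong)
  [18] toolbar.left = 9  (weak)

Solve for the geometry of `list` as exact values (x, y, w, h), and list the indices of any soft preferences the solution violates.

list = (x=169, y=59, w=164, h=213)
violated soft preferences: 17, 18

1. list.x = 169  [modal.left = list.left]
2. list.w = 164  [modal.w = list.w]
3. list.y = 59  [list.top = modal.bottom + 12]
4. list.h = 213  [panel.top = list.bottom + 12]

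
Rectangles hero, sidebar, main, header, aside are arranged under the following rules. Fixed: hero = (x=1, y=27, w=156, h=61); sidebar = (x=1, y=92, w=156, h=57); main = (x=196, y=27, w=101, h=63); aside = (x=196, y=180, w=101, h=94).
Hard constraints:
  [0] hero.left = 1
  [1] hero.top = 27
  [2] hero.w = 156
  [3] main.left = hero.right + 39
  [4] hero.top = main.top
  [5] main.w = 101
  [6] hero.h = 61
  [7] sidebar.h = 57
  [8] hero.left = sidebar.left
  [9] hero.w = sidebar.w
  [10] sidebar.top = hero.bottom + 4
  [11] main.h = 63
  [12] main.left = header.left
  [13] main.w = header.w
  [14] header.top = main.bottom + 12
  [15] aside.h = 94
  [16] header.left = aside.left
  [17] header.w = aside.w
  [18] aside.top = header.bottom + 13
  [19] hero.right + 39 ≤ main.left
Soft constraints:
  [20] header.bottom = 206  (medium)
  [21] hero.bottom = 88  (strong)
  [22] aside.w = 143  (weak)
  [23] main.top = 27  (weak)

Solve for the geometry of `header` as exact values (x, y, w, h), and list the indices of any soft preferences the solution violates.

header = (x=196, y=102, w=101, h=65)
violated soft preferences: 20, 22

1. header.x = 196  [main.left = header.left]
2. header.w = 101  [main.w = header.w]
3. header.y = 102  [header.top = main.bottom + 12]
4. header.h = 65  [aside.top = header.bottom + 13]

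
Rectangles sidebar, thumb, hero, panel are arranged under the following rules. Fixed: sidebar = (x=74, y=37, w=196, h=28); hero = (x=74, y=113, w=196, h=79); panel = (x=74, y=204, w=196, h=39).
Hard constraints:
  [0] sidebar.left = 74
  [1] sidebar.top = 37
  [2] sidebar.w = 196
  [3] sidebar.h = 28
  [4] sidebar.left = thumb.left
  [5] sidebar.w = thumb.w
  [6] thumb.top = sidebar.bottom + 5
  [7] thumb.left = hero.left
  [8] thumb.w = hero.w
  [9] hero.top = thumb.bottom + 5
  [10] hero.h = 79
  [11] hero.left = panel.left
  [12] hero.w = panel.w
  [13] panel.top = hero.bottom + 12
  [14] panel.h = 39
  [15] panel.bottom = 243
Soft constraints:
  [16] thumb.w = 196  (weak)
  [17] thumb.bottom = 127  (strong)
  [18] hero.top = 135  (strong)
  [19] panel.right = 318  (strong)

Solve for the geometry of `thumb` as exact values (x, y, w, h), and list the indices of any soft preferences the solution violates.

thumb = (x=74, y=70, w=196, h=38)
violated soft preferences: 17, 18, 19

1. thumb.x = 74  [sidebar.left = thumb.left]
2. thumb.w = 196  [sidebar.w = thumb.w]
3. thumb.y = 70  [thumb.top = sidebar.bottom + 5]
4. thumb.h = 38  [hero.top = thumb.bottom + 5]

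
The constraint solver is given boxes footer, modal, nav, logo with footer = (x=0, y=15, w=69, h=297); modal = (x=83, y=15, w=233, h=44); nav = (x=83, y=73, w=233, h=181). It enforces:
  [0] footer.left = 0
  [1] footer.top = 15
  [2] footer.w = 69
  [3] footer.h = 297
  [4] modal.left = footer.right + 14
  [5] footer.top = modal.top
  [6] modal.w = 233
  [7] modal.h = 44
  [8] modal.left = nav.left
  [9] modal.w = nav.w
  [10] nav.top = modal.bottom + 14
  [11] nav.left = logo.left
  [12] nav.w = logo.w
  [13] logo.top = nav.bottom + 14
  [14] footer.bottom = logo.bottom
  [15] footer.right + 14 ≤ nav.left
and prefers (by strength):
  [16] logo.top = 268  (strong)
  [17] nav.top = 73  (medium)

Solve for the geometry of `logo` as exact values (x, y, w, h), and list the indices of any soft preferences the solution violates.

logo = (x=83, y=268, w=233, h=44)
violated soft preferences: none

1. logo.x = 83  [nav.left = logo.left]
2. logo.w = 233  [nav.w = logo.w]
3. logo.y = 268  [logo.top = nav.bottom + 14]
4. logo.h = 44  [footer.bottom = logo.bottom]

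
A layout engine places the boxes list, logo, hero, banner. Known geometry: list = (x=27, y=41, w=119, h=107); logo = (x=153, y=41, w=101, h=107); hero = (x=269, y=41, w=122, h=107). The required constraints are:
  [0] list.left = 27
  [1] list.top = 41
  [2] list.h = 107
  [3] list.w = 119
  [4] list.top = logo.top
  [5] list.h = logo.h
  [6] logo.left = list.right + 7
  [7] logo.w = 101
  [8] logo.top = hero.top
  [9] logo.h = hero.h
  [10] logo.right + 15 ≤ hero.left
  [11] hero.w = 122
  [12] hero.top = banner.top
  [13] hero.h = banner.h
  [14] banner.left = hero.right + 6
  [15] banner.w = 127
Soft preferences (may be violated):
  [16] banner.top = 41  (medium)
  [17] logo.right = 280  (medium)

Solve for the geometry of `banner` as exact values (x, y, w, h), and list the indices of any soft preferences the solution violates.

1. banner.y = 41  [hero.top = banner.top]
2. banner.h = 107  [hero.h = banner.h]
3. banner.x = 397  [banner.left = hero.right + 6]
4. banner.w = 127  [banner.w = 127]

banner = (x=397, y=41, w=127, h=107)
violated soft preferences: 17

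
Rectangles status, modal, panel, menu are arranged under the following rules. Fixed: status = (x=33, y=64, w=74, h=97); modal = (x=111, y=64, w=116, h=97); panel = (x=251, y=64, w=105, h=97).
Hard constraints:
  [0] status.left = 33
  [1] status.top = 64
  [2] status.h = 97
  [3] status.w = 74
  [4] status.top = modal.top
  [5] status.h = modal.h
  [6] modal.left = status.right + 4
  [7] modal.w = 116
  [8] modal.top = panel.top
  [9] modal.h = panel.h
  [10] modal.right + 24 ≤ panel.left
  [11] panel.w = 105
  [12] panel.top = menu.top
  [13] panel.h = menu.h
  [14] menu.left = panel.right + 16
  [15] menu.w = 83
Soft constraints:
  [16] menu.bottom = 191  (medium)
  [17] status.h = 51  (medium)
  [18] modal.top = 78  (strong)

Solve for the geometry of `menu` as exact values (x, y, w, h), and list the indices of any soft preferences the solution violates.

menu = (x=372, y=64, w=83, h=97)
violated soft preferences: 16, 17, 18

1. menu.y = 64  [panel.top = menu.top]
2. menu.h = 97  [panel.h = menu.h]
3. menu.x = 372  [menu.left = panel.right + 16]
4. menu.w = 83  [menu.w = 83]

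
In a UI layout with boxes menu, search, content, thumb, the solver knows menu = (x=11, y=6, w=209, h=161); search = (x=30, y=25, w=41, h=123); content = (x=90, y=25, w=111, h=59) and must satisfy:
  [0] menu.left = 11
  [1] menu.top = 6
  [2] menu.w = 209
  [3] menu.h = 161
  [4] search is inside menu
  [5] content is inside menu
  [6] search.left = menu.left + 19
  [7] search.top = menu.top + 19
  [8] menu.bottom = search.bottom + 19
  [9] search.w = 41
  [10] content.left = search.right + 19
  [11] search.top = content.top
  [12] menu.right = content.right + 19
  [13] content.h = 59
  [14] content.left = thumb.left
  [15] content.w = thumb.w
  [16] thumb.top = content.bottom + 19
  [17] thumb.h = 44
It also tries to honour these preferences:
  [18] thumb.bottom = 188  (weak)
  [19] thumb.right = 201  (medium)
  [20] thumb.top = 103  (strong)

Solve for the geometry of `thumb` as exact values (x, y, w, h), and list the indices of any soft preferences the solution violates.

thumb = (x=90, y=103, w=111, h=44)
violated soft preferences: 18

1. thumb.x = 90  [content.left = thumb.left]
2. thumb.w = 111  [content.w = thumb.w]
3. thumb.y = 103  [thumb.top = content.bottom + 19]
4. thumb.h = 44  [thumb.h = 44]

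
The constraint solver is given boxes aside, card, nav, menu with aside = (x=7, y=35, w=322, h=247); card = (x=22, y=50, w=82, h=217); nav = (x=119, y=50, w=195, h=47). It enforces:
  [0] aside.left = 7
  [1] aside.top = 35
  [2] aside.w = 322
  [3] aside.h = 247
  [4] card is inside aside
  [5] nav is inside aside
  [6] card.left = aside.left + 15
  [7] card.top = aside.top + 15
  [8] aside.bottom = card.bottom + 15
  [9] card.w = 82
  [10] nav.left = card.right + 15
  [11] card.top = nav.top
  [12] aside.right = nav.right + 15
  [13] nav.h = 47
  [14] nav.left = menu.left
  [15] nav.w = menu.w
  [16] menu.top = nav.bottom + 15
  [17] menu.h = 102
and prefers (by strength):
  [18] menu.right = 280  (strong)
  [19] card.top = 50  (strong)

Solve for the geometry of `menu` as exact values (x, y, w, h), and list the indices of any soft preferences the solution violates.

menu = (x=119, y=112, w=195, h=102)
violated soft preferences: 18

1. menu.x = 119  [nav.left = menu.left]
2. menu.w = 195  [nav.w = menu.w]
3. menu.y = 112  [menu.top = nav.bottom + 15]
4. menu.h = 102  [menu.h = 102]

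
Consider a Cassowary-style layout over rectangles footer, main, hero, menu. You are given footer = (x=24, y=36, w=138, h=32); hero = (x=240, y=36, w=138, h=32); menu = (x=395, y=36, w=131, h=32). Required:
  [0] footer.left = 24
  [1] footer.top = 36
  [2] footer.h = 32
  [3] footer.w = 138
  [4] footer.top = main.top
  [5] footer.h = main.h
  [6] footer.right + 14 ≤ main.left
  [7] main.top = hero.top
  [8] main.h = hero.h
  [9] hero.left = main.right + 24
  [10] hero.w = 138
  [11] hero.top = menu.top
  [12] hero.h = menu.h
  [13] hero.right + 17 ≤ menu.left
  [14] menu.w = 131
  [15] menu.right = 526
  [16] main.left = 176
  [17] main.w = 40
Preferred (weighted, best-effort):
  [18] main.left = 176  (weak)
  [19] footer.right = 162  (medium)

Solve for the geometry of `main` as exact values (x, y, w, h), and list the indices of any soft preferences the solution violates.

1. main.y = 36  [footer.top = main.top]
2. main.h = 32  [footer.h = main.h]
3. main.x = 176  [main.left = 176]
4. main.w = 40  [main.w = 40]

main = (x=176, y=36, w=40, h=32)
violated soft preferences: none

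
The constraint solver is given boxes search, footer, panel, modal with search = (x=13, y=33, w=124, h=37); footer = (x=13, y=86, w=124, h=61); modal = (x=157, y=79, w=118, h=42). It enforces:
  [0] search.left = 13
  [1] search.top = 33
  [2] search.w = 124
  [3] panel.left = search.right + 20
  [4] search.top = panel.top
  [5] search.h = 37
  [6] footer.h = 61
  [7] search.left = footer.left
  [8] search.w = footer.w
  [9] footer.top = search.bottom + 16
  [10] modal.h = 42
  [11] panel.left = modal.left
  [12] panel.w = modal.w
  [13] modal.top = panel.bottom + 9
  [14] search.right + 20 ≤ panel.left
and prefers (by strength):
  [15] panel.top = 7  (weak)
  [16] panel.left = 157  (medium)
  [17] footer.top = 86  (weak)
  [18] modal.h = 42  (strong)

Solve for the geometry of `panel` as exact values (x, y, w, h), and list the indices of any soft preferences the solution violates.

1. panel.x = 157  [panel.left = search.right + 20]
2. panel.y = 33  [search.top = panel.top]
3. panel.w = 118  [panel.w = modal.w]
4. panel.h = 37  [modal.top = panel.bottom + 9]

panel = (x=157, y=33, w=118, h=37)
violated soft preferences: 15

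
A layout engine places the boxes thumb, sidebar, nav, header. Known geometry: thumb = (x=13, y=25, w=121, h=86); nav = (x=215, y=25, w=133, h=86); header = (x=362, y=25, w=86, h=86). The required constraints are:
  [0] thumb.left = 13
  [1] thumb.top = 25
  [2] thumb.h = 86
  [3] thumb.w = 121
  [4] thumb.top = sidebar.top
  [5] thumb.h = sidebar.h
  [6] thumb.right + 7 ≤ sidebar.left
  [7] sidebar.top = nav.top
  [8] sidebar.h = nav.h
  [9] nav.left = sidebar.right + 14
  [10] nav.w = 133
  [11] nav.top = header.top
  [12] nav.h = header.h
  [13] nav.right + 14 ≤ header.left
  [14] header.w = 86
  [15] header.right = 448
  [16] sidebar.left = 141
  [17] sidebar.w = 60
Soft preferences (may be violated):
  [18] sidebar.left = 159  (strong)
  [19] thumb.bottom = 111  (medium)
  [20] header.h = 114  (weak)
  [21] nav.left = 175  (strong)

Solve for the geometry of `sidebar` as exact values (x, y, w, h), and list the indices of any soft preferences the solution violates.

1. sidebar.y = 25  [thumb.top = sidebar.top]
2. sidebar.h = 86  [thumb.h = sidebar.h]
3. sidebar.x = 141  [sidebar.left = 141]
4. sidebar.w = 60  [sidebar.w = 60]

sidebar = (x=141, y=25, w=60, h=86)
violated soft preferences: 18, 20, 21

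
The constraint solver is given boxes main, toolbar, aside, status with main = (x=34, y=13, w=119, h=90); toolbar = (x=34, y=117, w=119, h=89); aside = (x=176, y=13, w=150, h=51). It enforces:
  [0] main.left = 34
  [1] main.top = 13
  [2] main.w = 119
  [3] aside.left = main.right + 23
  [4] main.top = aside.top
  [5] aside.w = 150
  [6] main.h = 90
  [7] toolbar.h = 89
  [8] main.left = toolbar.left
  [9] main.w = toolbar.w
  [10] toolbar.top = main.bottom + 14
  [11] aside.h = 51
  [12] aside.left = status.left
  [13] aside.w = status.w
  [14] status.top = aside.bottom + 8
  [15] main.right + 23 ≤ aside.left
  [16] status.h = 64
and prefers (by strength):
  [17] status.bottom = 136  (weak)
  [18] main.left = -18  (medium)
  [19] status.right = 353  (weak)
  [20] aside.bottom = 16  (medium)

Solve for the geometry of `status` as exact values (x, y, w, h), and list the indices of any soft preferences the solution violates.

1. status.x = 176  [aside.left = status.left]
2. status.w = 150  [aside.w = status.w]
3. status.y = 72  [status.top = aside.bottom + 8]
4. status.h = 64  [status.h = 64]

status = (x=176, y=72, w=150, h=64)
violated soft preferences: 18, 19, 20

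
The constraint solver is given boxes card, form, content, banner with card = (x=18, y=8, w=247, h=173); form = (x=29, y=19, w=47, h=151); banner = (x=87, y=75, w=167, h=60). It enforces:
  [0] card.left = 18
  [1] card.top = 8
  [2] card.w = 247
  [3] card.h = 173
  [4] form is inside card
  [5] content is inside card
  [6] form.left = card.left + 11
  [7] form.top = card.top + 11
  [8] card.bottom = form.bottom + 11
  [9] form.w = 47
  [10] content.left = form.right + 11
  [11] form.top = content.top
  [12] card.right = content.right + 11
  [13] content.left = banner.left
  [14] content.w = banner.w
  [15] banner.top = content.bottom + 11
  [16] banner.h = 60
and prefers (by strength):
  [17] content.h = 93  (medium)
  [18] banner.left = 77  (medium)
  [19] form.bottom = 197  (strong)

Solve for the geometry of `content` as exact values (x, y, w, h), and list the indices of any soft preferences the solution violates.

1. content.x = 87  [content.left = form.right + 11]
2. content.y = 19  [form.top = content.top]
3. content.w = 167  [card.right = content.right + 11]
4. content.h = 45  [banner.top = content.bottom + 11]

content = (x=87, y=19, w=167, h=45)
violated soft preferences: 17, 18, 19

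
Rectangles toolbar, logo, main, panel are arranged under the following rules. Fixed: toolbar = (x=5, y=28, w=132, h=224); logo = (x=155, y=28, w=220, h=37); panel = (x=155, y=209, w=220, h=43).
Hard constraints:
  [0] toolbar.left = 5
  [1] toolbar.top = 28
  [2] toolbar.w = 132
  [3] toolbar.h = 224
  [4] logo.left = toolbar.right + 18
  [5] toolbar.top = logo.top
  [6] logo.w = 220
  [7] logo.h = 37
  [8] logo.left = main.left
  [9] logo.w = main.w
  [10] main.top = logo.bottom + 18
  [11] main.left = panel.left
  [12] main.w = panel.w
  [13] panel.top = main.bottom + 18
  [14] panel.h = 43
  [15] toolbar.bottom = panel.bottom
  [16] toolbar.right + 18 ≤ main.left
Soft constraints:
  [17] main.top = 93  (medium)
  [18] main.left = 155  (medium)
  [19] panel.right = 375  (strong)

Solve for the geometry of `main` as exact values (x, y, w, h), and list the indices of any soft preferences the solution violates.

1. main.x = 155  [logo.left = main.left]
2. main.w = 220  [logo.w = main.w]
3. main.y = 83  [main.top = logo.bottom + 18]
4. main.h = 108  [panel.top = main.bottom + 18]

main = (x=155, y=83, w=220, h=108)
violated soft preferences: 17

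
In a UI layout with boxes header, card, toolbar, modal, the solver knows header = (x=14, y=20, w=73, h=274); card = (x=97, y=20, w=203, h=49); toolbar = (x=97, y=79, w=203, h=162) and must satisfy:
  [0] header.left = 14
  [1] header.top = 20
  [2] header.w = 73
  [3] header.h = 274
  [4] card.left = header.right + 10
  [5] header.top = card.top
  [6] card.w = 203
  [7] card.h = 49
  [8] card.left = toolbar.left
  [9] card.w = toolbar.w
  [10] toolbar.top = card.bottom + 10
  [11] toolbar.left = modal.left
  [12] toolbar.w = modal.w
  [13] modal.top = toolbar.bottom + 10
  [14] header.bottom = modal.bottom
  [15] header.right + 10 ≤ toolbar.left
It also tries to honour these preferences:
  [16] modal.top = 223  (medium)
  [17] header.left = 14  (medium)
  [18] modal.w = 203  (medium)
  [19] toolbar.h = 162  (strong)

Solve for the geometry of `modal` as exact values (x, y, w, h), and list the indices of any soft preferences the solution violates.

modal = (x=97, y=251, w=203, h=43)
violated soft preferences: 16

1. modal.x = 97  [toolbar.left = modal.left]
2. modal.w = 203  [toolbar.w = modal.w]
3. modal.y = 251  [modal.top = toolbar.bottom + 10]
4. modal.h = 43  [header.bottom = modal.bottom]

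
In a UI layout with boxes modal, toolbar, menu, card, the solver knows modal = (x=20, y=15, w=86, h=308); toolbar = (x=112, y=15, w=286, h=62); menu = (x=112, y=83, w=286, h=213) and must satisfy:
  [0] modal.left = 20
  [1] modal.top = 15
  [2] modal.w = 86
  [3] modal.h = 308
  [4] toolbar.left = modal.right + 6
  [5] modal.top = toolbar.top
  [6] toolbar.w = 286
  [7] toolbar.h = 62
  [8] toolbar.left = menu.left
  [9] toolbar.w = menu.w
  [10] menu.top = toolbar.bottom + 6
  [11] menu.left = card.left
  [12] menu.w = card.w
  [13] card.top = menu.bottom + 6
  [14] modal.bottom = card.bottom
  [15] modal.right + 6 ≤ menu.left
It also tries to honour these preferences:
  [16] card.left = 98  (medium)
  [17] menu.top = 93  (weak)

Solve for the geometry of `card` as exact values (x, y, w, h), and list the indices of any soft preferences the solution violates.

1. card.x = 112  [menu.left = card.left]
2. card.w = 286  [menu.w = card.w]
3. card.y = 302  [card.top = menu.bottom + 6]
4. card.h = 21  [modal.bottom = card.bottom]

card = (x=112, y=302, w=286, h=21)
violated soft preferences: 16, 17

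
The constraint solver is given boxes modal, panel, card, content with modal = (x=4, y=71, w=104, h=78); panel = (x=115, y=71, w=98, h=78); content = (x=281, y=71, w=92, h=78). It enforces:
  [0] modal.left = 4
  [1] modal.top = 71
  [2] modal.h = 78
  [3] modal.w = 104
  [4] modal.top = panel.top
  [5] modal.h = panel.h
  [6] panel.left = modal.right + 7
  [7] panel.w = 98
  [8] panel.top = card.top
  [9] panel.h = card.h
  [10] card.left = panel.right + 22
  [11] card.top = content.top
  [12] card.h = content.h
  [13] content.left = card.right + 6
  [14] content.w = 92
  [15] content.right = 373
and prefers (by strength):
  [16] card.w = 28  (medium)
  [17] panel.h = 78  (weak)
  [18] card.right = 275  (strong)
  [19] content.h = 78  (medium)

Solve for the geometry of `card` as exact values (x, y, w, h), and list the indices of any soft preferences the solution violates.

1. card.y = 71  [panel.top = card.top]
2. card.h = 78  [panel.h = card.h]
3. card.x = 235  [card.left = panel.right + 22]
4. card.w = 40  [content.left = card.right + 6]

card = (x=235, y=71, w=40, h=78)
violated soft preferences: 16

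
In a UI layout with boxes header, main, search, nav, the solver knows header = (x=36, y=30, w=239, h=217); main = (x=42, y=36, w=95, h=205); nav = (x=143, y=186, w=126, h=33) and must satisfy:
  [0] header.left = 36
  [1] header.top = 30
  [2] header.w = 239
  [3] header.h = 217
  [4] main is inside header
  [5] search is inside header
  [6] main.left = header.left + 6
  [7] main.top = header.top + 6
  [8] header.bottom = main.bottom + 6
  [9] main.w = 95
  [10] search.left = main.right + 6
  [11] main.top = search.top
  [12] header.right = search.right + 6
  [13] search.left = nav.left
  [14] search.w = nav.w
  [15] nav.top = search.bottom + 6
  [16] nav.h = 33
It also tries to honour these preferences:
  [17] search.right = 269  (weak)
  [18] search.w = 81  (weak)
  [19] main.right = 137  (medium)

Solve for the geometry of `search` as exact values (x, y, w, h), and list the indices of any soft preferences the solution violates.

search = (x=143, y=36, w=126, h=144)
violated soft preferences: 18

1. search.x = 143  [search.left = main.right + 6]
2. search.y = 36  [main.top = search.top]
3. search.w = 126  [header.right = search.right + 6]
4. search.h = 144  [nav.top = search.bottom + 6]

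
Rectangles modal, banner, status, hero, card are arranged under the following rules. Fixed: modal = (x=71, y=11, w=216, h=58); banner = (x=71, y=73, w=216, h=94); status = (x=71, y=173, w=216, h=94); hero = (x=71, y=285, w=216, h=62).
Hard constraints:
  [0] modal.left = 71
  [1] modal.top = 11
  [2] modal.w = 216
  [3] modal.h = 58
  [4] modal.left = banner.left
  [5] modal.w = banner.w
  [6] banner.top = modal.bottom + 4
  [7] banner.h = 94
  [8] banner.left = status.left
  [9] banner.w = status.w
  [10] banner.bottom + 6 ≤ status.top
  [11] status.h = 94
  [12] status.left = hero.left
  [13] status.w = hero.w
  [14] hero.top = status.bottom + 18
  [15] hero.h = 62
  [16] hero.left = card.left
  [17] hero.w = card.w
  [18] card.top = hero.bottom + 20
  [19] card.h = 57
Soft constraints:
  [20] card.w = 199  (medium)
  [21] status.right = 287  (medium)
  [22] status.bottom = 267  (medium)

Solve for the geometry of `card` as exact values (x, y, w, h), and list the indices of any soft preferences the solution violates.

card = (x=71, y=367, w=216, h=57)
violated soft preferences: 20

1. card.x = 71  [hero.left = card.left]
2. card.w = 216  [hero.w = card.w]
3. card.y = 367  [card.top = hero.bottom + 20]
4. card.h = 57  [card.h = 57]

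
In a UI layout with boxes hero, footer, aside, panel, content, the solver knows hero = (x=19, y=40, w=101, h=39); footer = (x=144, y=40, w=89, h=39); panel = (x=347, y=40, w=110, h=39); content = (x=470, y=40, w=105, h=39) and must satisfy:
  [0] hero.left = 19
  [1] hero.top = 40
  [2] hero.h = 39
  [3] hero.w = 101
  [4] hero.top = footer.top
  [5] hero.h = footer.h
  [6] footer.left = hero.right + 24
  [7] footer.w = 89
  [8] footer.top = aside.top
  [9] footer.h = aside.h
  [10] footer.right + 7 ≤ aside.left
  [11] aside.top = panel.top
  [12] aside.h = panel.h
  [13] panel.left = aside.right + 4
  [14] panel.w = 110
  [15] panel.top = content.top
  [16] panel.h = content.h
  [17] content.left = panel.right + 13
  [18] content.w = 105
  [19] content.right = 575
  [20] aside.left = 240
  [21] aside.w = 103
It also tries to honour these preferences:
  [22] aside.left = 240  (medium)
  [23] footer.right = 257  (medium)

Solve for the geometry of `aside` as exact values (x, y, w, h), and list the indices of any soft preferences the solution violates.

aside = (x=240, y=40, w=103, h=39)
violated soft preferences: 23

1. aside.y = 40  [footer.top = aside.top]
2. aside.h = 39  [footer.h = aside.h]
3. aside.x = 240  [aside.left = 240]
4. aside.w = 103  [aside.w = 103]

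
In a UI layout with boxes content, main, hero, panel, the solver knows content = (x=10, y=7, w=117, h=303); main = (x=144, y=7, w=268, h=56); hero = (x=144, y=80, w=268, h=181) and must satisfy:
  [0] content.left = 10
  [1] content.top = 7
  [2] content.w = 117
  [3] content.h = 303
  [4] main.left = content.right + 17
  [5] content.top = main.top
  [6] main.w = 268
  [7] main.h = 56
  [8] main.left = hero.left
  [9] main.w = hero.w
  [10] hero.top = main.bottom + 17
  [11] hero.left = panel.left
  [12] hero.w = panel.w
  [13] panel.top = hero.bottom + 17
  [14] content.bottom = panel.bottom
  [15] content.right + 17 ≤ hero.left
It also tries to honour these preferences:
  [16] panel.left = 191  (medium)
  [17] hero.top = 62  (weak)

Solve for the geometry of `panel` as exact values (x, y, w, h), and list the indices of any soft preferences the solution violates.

panel = (x=144, y=278, w=268, h=32)
violated soft preferences: 16, 17

1. panel.x = 144  [hero.left = panel.left]
2. panel.w = 268  [hero.w = panel.w]
3. panel.y = 278  [panel.top = hero.bottom + 17]
4. panel.h = 32  [content.bottom = panel.bottom]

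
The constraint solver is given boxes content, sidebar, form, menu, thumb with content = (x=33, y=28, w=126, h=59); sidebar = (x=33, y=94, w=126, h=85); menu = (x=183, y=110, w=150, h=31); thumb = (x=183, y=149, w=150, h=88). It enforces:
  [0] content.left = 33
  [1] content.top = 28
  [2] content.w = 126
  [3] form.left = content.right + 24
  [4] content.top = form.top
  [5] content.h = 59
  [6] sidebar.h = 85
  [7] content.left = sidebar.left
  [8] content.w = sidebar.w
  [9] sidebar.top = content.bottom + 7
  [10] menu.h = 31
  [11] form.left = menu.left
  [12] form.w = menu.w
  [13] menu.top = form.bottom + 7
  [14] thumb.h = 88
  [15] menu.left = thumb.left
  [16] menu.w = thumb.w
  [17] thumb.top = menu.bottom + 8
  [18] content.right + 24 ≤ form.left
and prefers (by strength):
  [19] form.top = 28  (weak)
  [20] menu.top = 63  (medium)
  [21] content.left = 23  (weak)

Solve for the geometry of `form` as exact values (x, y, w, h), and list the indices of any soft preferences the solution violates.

1. form.x = 183  [form.left = content.right + 24]
2. form.y = 28  [content.top = form.top]
3. form.w = 150  [form.w = menu.w]
4. form.h = 75  [menu.top = form.bottom + 7]

form = (x=183, y=28, w=150, h=75)
violated soft preferences: 20, 21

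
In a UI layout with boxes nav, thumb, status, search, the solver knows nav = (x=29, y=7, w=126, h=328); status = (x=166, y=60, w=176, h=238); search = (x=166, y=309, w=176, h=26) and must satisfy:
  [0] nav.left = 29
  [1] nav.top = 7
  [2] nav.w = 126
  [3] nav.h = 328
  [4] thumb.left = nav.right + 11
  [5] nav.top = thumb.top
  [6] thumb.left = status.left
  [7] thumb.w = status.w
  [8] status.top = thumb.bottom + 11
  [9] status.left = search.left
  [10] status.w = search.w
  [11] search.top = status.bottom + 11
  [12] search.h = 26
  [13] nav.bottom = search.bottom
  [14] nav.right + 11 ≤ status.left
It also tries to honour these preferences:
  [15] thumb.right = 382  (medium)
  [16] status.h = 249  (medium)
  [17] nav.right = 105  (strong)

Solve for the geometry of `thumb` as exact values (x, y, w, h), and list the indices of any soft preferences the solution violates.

1. thumb.x = 166  [thumb.left = nav.right + 11]
2. thumb.y = 7  [nav.top = thumb.top]
3. thumb.w = 176  [thumb.w = status.w]
4. thumb.h = 42  [status.top = thumb.bottom + 11]

thumb = (x=166, y=7, w=176, h=42)
violated soft preferences: 15, 16, 17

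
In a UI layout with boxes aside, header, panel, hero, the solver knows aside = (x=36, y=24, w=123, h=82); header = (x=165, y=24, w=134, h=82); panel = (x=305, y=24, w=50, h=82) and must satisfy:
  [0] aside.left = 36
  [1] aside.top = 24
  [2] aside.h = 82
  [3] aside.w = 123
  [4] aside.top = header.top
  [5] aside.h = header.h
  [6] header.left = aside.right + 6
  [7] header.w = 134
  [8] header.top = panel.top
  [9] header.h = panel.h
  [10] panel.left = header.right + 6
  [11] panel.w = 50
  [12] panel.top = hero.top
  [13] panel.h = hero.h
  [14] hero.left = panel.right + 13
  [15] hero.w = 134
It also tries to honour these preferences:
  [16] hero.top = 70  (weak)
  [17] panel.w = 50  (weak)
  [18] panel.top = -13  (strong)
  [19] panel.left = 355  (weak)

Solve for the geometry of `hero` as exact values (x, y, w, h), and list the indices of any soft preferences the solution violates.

hero = (x=368, y=24, w=134, h=82)
violated soft preferences: 16, 18, 19

1. hero.y = 24  [panel.top = hero.top]
2. hero.h = 82  [panel.h = hero.h]
3. hero.x = 368  [hero.left = panel.right + 13]
4. hero.w = 134  [hero.w = 134]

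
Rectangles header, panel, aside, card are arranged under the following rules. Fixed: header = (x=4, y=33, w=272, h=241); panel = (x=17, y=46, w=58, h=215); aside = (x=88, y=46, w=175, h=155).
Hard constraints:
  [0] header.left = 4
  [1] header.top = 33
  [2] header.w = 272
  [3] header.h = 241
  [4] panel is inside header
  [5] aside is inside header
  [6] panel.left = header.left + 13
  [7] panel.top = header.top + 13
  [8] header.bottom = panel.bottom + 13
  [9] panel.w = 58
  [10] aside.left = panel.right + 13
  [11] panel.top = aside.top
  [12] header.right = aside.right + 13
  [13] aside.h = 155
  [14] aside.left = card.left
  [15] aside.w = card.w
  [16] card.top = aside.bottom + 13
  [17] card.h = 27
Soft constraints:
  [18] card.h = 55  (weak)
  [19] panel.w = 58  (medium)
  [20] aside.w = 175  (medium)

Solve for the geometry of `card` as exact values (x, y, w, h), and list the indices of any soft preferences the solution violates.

1. card.x = 88  [aside.left = card.left]
2. card.w = 175  [aside.w = card.w]
3. card.y = 214  [card.top = aside.bottom + 13]
4. card.h = 27  [card.h = 27]

card = (x=88, y=214, w=175, h=27)
violated soft preferences: 18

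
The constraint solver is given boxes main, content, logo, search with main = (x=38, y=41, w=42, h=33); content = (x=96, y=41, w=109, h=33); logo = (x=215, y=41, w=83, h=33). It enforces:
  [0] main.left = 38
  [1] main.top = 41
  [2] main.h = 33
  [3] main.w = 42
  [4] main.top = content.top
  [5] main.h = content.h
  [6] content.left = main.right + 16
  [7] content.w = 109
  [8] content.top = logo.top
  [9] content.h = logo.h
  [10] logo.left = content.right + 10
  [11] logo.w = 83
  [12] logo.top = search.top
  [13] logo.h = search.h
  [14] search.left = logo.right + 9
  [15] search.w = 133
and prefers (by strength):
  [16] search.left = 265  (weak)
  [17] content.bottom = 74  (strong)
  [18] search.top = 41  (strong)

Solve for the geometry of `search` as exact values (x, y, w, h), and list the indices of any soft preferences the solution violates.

search = (x=307, y=41, w=133, h=33)
violated soft preferences: 16

1. search.y = 41  [logo.top = search.top]
2. search.h = 33  [logo.h = search.h]
3. search.x = 307  [search.left = logo.right + 9]
4. search.w = 133  [search.w = 133]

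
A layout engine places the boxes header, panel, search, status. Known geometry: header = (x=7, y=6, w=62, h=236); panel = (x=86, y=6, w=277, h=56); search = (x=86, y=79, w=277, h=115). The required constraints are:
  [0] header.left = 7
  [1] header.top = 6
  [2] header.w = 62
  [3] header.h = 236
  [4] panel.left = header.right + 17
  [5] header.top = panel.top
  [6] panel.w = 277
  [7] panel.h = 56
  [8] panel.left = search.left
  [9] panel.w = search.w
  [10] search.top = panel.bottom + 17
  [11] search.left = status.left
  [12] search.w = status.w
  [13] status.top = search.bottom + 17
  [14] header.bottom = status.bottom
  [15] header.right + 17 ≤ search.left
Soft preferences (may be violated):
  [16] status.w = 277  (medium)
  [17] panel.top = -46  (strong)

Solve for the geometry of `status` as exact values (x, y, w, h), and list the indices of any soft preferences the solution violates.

1. status.x = 86  [search.left = status.left]
2. status.w = 277  [search.w = status.w]
3. status.y = 211  [status.top = search.bottom + 17]
4. status.h = 31  [header.bottom = status.bottom]

status = (x=86, y=211, w=277, h=31)
violated soft preferences: 17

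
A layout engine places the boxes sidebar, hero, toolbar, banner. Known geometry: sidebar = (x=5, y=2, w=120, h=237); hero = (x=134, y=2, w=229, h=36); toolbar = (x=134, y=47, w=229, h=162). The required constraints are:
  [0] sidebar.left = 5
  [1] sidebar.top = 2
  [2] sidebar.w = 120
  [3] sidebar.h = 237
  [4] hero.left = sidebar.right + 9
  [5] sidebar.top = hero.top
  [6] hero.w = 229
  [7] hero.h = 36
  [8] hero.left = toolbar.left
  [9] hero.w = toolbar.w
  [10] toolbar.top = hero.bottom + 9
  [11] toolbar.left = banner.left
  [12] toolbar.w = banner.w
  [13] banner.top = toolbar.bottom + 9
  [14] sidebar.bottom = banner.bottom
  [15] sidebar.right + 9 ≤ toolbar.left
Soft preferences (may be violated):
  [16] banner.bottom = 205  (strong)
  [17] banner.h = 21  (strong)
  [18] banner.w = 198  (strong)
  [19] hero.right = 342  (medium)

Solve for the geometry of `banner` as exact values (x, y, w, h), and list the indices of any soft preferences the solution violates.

1. banner.x = 134  [toolbar.left = banner.left]
2. banner.w = 229  [toolbar.w = banner.w]
3. banner.y = 218  [banner.top = toolbar.bottom + 9]
4. banner.h = 21  [sidebar.bottom = banner.bottom]

banner = (x=134, y=218, w=229, h=21)
violated soft preferences: 16, 18, 19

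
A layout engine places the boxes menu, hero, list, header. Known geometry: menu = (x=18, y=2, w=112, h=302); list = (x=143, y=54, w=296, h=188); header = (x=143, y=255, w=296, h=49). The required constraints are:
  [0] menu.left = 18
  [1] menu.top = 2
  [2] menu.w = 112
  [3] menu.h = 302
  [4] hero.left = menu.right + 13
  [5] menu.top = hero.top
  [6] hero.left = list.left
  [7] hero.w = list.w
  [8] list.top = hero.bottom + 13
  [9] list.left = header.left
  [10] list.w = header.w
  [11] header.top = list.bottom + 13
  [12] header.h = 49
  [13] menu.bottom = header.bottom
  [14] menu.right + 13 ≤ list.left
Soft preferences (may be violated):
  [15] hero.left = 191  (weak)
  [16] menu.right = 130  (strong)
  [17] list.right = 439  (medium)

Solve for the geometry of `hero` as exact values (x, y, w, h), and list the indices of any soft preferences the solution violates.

1. hero.x = 143  [hero.left = menu.right + 13]
2. hero.y = 2  [menu.top = hero.top]
3. hero.w = 296  [hero.w = list.w]
4. hero.h = 39  [list.top = hero.bottom + 13]

hero = (x=143, y=2, w=296, h=39)
violated soft preferences: 15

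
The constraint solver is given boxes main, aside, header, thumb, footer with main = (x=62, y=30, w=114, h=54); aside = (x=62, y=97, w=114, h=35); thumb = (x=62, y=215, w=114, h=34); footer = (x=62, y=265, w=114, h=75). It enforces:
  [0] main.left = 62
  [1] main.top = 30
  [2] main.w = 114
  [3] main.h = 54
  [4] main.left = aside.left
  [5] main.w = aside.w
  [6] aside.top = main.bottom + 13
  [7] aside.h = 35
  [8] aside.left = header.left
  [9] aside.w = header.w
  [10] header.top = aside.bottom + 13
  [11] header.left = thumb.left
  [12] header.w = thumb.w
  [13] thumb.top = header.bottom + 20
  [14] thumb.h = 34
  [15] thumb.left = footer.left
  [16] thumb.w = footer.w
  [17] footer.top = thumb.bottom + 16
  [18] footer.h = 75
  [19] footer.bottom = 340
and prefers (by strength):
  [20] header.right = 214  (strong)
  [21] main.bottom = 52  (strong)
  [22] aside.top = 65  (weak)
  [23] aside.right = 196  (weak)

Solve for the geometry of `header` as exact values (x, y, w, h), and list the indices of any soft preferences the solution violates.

1. header.x = 62  [aside.left = header.left]
2. header.w = 114  [aside.w = header.w]
3. header.y = 145  [header.top = aside.bottom + 13]
4. header.h = 50  [thumb.top = header.bottom + 20]

header = (x=62, y=145, w=114, h=50)
violated soft preferences: 20, 21, 22, 23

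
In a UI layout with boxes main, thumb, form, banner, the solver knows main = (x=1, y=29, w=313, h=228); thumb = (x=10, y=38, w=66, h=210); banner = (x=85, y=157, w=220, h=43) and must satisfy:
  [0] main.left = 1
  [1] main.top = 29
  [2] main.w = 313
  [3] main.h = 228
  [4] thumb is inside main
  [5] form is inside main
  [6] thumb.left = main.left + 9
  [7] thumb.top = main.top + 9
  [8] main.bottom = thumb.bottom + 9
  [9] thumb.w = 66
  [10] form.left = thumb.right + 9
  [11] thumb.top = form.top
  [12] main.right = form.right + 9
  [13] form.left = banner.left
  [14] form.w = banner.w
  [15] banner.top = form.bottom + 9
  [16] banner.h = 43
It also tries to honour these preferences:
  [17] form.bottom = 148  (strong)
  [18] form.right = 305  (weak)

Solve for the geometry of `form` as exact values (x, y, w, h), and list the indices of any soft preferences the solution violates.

form = (x=85, y=38, w=220, h=110)
violated soft preferences: none

1. form.x = 85  [form.left = thumb.right + 9]
2. form.y = 38  [thumb.top = form.top]
3. form.w = 220  [main.right = form.right + 9]
4. form.h = 110  [banner.top = form.bottom + 9]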